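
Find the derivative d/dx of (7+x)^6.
Using the power rule: d/dx (7+x)^6 = 6(7+x)^{5}.
Final answer: 6(7+x)^5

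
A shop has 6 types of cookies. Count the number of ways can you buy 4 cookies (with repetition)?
126
Stars and bars: C(4+6-1, 4) = C(9, 4) = 126.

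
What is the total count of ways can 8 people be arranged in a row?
40,320

Solution: Arrangements of 8 distinct objects: 8! = 40,320.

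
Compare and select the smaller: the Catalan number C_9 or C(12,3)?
C_9 = C(18,9)/(9+1) = 48,620/10 = 4,862; C(12,3) = 220.
Final answer: C(12,3)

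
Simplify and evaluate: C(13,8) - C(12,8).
792

Solution: C(13,8) - C(12,8) = C(12,7) = 792.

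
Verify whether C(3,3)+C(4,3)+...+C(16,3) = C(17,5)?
False

Solution: Hockey stick identity gives Σ = C(17,4) = 2,380; RHS C(17,5) = 6,188.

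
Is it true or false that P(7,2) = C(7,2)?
False

Reasoning: P(7,2) = 42 but C(7,2) = 21; they differ by a factor of 2! = 2, so the statement does not hold.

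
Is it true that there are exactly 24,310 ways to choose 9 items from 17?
True

Working:
C(17,9) = 24,310.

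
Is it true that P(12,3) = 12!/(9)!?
Permutation formula P(n,k) = n!/(n-k)!: 12!/9! = 479,001,600/362,880 = 1,320 = P(12,3). The statement holds.
Final answer: True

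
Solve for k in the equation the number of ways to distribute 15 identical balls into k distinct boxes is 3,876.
5
Stars and bars: the count is C(15+k−1, k−1), increasing in k. k=3: C(17,2) = 136, k=4: C(18,3) = 816, k=5: C(19,4) = 3,876 ✓. So k = 5.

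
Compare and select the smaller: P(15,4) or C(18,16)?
C(18,16)

Reasoning: P(15,4)=32,760, C(18,16)=153.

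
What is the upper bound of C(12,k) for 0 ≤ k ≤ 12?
924

Reasoning: Maximum at k = 6: C(12,6) = 924.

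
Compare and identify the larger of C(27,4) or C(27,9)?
C(27,9)

C(27,4)=17,550, C(27,9)=4,686,825.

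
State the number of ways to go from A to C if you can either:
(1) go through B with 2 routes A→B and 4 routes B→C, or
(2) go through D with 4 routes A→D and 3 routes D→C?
20

Solution: Route via B: 2×4=8. Route via D: 4×3=12. Total: 20.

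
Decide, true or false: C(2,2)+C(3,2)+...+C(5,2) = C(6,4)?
Hockey stick identity gives Σ = C(6,3) = 20; RHS C(6,4) = 15.
Final answer: False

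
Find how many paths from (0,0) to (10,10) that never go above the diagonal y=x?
16,796

Counted by the Catalan number C_10: C_10 = C(20,10)/(10+1) = 184,756/11 = 16,796.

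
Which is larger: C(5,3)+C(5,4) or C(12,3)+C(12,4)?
C(12,3)+C(12,4)

Working:
First=15, Second=715.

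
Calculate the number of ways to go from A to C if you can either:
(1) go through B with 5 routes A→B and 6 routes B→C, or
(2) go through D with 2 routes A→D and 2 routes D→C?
34

Solution: Route via B: 5×6=30. Route via D: 2×2=4. Total: 34.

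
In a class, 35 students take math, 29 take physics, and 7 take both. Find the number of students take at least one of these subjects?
57

Solution: |A∪B| = |A|+|B|-|A∩B| = 35+29-7 = 57.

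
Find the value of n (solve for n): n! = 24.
4

Explanation: n! is strictly increasing. 2! = 2, 3! = 6, 4! = 24 ✓. So n = 4.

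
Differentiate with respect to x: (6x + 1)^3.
18(6x + 1)^2

Explanation: Chain rule: 3(6x+1)^{2} × 6 = 18(6x+1)^{2}.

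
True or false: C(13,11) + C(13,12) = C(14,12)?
True

Reasoning: Pascal's identity C(n,k) + C(n,k+1) = C(n+1,k+1): 78 + 13 = 91 = C(14,12).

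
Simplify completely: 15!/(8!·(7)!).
6,435

This is C(15,8) = 6,435.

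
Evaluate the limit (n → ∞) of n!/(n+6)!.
0

Reasoning: n!/(n+6)! = 1/[(n+1)(n+2)···(n+6)] → 0 as n → ∞.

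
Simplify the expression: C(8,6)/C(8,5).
1/2

Solution: C(n,k+1)/C(n,k) = (n−k)/(k+1). Here (8−5)/(5+1) = 3/6 = 1/2.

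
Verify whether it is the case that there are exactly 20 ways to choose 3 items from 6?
C(6,3) = 20.

Answer: True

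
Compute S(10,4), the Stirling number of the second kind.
34,105

Explanation: Using the Stirling recurrence: S(n,k) = k·S(n-1,k) + S(n-1,k-1)
S(10,4) = 4·S(9,4) + S(9,3)
         = 4·7770 + 3025
         = 31080 + 3025
         = 34,105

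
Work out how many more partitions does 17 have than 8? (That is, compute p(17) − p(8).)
Pentagonal recurrence p(n) = p(n−1) + p(n−2) − p(n−5) − p(n−7) + …: p(17) = p(16) + p(15) − p(12) − p(10) + p(5) + p(2) = 231 + 176 − 77 − 42 + 7 + 2 = 297.
p(8) = p(7) + p(6) − p(3) − p(1) = 15 + 11 − 3 − 1 = 22.
Difference = 297 − 22 = 275.

Answer: 275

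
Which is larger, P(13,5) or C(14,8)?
P(13,5)=154,440, C(14,8)=3,003.

Answer: P(13,5)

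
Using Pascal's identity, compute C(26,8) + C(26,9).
C(26,8) + C(26,9) = C(27,9) = 4,686,825.
Final answer: 4,686,825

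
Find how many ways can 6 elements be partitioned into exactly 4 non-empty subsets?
65
This equals S(6,4), the Stirling number of the 2nd kind.
Using the Stirling recurrence: S(n,k) = k·S(n-1,k) + S(n-1,k-1)
S(6,4) = 4·S(5,4) + S(5,3)
         = 4·10 + 25
         = 40 + 25
         = 65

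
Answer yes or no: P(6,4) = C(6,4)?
No

Solution: P(6,4) = 360 but C(6,4) = 15; they differ by a factor of 4! = 24, so the statement does not hold.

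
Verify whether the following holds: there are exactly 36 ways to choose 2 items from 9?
True

C(9,2) = 36.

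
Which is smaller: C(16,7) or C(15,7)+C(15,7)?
C(16,7)

Working:
C(16,7)=11,440; C(15,7)+C(15,7)=6,435+6,435=12,870.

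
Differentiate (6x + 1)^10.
Chain rule: 10(6x+1)^{9} × 6 = 60(6x+1)^{9}.
Final answer: 60(6x + 1)^9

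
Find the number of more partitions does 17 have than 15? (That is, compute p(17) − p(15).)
121

Solution: Pentagonal recurrence p(n) = p(n−1) + p(n−2) − p(n−5) − p(n−7) + …: p(17) = p(16) + p(15) − p(12) − p(10) + p(5) + p(2) = 231 + 176 − 77 − 42 + 7 + 2 = 297.
p(15) = p(14) + p(13) − p(10) − p(8) + p(3) + p(0) = 135 + 101 − 42 − 22 + 3 + 1 = 176.
Difference = 297 − 176 = 121.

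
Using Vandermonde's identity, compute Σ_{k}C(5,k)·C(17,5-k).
26,334

Working:
= C(5+17,5) = C(22,5) = 26,334.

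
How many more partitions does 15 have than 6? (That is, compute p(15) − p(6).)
165

Reasoning: Pentagonal recurrence p(n) = p(n−1) + p(n−2) − p(n−5) − p(n−7) + …: p(15) = p(14) + p(13) − p(10) − p(8) + p(3) + p(0) = 135 + 101 − 42 − 22 + 3 + 1 = 176.
p(6) = p(5) + p(4) − p(1) = 7 + 5 − 1 = 11.
Difference = 176 − 11 = 165.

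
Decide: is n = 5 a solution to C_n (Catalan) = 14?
No

Solution: C_5 = C(10,5)/(5+1) = 252/6 = 42, which does not equal 14.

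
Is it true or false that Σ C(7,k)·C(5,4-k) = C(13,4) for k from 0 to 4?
Vandermonde's identity gives C(12,4) = 495; RHS C(13,4) = 715.
Final answer: False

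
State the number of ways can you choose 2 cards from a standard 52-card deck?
C(52,2) = 1,326.

Answer: 1,326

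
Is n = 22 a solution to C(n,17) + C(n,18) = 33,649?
Yes
C(22,17) + C(22,18) = 26,334 + 7,315 = 33,649, which equals 33,649.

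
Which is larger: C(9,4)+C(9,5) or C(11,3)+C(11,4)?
C(11,3)+C(11,4)

Solution: First=252, Second=495.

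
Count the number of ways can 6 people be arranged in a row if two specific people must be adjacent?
Treat pair as unit: (6-1)! arrangements × 2 internal orders = 240.
Final answer: 240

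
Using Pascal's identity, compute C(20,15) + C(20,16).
20,349

Solution: C(20,15) + C(20,16) = C(21,16) = 20,349.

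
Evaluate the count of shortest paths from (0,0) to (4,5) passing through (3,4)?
70

Reasoning: To (3,4): C(7,3)=35. From there: C(2,1)=2. Total: 70.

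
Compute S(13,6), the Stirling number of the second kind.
9,321,312

Reasoning: Using the Stirling recurrence: S(n,k) = k·S(n-1,k) + S(n-1,k-1)
S(13,6) = 6·S(12,6) + S(12,5)
         = 6·1323652 + 1379400
         = 7941912 + 1379400
         = 9,321,312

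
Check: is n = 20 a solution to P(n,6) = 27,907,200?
Yes
P(20,6) = 20·19·18·17·16·15 = 27,907,200, which equals 27,907,200.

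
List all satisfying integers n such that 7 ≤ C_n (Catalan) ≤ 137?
4, 5, 6

Solution: C_3=5; C_4=14; C_5=42; C_6=132; C_7=429. So valid n = 4, 5, 6.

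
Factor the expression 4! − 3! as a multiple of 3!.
3 × 3! = 18

Explanation: 4! − 3! = 4·3! − 3! = (4 − 1)·3! = 3 × 3! = 18.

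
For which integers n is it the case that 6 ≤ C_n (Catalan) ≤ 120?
C_3=5; C_4=14; C_5=42; C_6=132. So valid n = 4, 5.

Answer: 4, 5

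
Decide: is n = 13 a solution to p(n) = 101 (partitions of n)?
Pentagonal recurrence p(n) = p(n−1) + p(n−2) − p(n−5) − p(n−7) + …: p(13) = p(12) + p(11) − p(8) − p(6) + p(1) = 77 + 56 − 22 − 11 + 1 = 101, which equals 101.
Final answer: Yes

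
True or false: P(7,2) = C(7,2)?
False

Explanation: P(7,2) = 42 and C(7,2) = 21; P(n,r) = r! × C(n,r) so P > C whenever r ≥ 2.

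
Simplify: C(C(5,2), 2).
C(5,2) = 10, then C(10, 2) = 45.

Answer: 45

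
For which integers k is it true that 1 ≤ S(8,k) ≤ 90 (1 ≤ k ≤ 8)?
S(8,1)=1; S(8,2)=127; S(8,3)=966; S(8,4)=1,701; S(8,5)=1,050; S(8,6)=266; S(8,7)=28; S(8,8)=1. So valid k = 1, 7, 8.
Final answer: 1, 7, 8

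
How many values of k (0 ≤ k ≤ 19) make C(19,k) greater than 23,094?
Row 19 is unimodal and symmetric about k=19/2. C(19,5)=11,628 ≤ 23,094; C(19,6)=27,132 > 23,094; by symmetry C(19,k) > 23,094 for k = 6..13. That's 13 - 6 + 1 = 8 values.
Final answer: 8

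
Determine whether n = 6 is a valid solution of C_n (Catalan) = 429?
No

C_6 = C(12,6)/(6+1) = 924/7 = 132, which does not equal 429.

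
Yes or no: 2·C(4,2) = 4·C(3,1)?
Yes

Explanation: Absorption identity k·C(n,k) = n·C(n-1,k-1). LHS = 2·6 = 12; RHS = 4·3 = 12.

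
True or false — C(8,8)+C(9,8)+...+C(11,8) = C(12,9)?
True

Working:
Hockey stick identity gives Σ = C(12,9) = 220; RHS C(12,9) = 220.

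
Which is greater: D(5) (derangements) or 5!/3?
D(5)
D(5) = (5-1)·[D(4) + D(3)] = 4·[9 + 2] = 44; 5!/3 = 120/3 = 40.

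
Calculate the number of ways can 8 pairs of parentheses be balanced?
Using the Catalan number formula: C_n = C(2n, n) / (n+1)
C_8 = C(16, 8) / (8+1)
     = 12870 / 9
     = 1,430
Final answer: 1,430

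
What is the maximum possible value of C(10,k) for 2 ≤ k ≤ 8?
252

C(10,k) is maximised at the centre of the row: C(10,5) = 252.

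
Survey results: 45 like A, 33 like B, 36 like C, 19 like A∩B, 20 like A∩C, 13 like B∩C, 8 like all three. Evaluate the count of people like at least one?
70

|A∪B∪C| = 45+33+36-19-20-13+8 = 70.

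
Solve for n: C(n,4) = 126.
9

Solution: C(n,4) = n(n−1)(n−2)(n−3)/4! is increasing in n, and n(n−1)(n−2)(n−3) = 4!·126 = 3,024 ≈ (n−1.5)^4 gives n ≈ 8.9. Check: C(7,4) = 35, C(8,4) = 70, C(9,4) = 126 ✓. So n = 9.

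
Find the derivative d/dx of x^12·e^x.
(12x^11 + x^12)e^x

Product rule: d/dx[x^12]·e^x + x^12·d/dx[e^x] = 12x^{11}e^x + x^12e^x.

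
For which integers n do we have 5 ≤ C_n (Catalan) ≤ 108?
3, 4, 5

Solution: C_2=2; C_3=5; C_4=14; C_5=42; C_6=132. So valid n = 3, 4, 5.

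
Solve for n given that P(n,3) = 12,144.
P(n,3) = n(n−1)(n−2) is increasing in n; n(n−1)(n−2) ≈ (n−1)^3 = 12,144 gives n ≈ 24.0. Check: P(22,3) = 9,240, P(23,3) = 10,626, P(24,3) = 12,144 ✓. So n = 24.

Answer: 24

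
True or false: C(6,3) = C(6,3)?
True

Explanation: Symmetry C(n,k) = C(n,n-k): C(6,3) = 20 and C(6,3) = 20. Both sides agree, so the statement holds.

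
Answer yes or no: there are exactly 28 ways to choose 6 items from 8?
Yes
C(8,6) = 28.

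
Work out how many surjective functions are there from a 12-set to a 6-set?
Onto functions = 6! × S(12,6)
First compute S(12,6) via recurrence:
Using the Stirling recurrence: S(n,k) = k·S(n-1,k) + S(n-1,k-1)
S(12,6) = 6·S(11,6) + S(11,5)
         = 6·179487 + 246730
         = 1076922 + 246730
         = 1,323,652
Then: 720 × 1323652 = 953,029,440

Answer: 953,029,440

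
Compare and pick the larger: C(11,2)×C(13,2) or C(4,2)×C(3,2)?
C(11,2)×C(13,2)

Reasoning: C(11,2)×C(13,2)=4,290, C(4,2)×C(3,2)=18.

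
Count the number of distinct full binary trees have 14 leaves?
742,900

Solution: Using the Catalan number formula: C_n = C(2n, n) / (n+1)
C_13 = C(26, 13) / (13+1)
     = 10400600 / 14
     = 742,900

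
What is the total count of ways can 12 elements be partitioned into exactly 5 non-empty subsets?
1,379,400
This equals S(12,5), the Stirling number of the 2nd kind.
Using the Stirling recurrence: S(n,k) = k·S(n-1,k) + S(n-1,k-1)
S(12,5) = 5·S(11,5) + S(11,4)
         = 5·246730 + 145750
         = 1233650 + 145750
         = 1,379,400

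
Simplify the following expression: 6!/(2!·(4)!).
15

Reasoning: This is C(6,2) = 15.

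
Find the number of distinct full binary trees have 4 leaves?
Using the Catalan number formula: C_n = C(2n, n) / (n+1)
C_3 = C(6, 3) / (3+1)
     = 20 / 4
     = 5
Final answer: 5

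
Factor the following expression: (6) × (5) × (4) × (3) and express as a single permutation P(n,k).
P(6,4) = 6!/(2)!

Product of 4 consecutive descending integers starting at 6: P(6,4) = 6!/2! = 360.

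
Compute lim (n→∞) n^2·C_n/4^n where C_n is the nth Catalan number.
∞

C_n ~ 4^n/(n^(3/2)√π), so n^2·C_n/4^n ~ n^(2 − 3/2)/√π → ∞.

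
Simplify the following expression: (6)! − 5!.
600

Working:
(6)! − 5! = (6)·5! − 5! = (6−1)·5! = 5·5! = 600.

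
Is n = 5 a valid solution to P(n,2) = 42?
No

Reasoning: P(5,2) = 5·4 = 20, which does not equal 42.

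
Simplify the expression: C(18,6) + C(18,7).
50,388

Explanation: By Pascal's identity: C(19,7) = 50,388.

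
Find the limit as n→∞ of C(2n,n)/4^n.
C(2n,n) ~ 4^n/√(πn), so C(2n,n)/4^n ~ 1/√(πn) → 0.
Final answer: 0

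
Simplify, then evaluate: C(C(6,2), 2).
105

Reasoning: C(6,2) = 15, then C(15, 2) = 105.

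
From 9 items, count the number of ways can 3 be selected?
84

Solution: C(9,3) = 9! / (3! × (9-3)!)
         = 9! / (3! × 6!)
         = 84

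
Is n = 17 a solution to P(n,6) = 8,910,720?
Yes

P(17,6) = 17·16·15·14·13·12 = 8,910,720, which equals 8,910,720.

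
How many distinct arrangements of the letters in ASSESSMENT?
75,600

Explanation: Word has 10 letters (A=1, S=4, E=2, M=1, N=1, T=1). Arrangements: 10!/Π(k!) = 75,600.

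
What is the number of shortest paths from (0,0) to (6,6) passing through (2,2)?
420

Explanation: To (2,2): C(4,2)=6. From there: C(8,4)=70. Total: 420.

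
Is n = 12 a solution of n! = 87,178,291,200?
No

Reasoning: 12! = 12·11! = 12·39,916,800 = 479,001,600, which does not equal 87,178,291,200.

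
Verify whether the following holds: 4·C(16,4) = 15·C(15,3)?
Absorption identity k·C(n,k) = n·C(n-1,k-1). LHS = 4·1820 = 7,280; RHS = 15·455 = 6,825.

Answer: False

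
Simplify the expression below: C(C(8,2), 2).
C(8,2) = 28, then C(28, 2) = 378.
Final answer: 378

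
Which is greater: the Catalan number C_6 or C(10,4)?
C(10,4)
C_6 = C(12,6)/(6+1) = 924/7 = 132; C(10,4) = 210.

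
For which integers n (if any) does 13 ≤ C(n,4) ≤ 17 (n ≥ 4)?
C(5,4)=5; C(6,4)=15; C(7,4)=35. So valid n = 6.

Answer: 6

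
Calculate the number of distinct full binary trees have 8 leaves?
Using the Catalan number formula: C_n = C(2n, n) / (n+1)
C_7 = C(14, 7) / (7+1)
     = 3432 / 8
     = 429
Final answer: 429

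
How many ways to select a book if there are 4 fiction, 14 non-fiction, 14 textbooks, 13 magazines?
45
By the addition principle: 4 + 14 + 14 + 13 = 45.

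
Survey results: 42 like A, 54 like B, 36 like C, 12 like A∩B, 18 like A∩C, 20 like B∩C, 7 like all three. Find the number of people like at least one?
89

Explanation: |A∪B∪C| = 42+54+36-12-18-20+7 = 89.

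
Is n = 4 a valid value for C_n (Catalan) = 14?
Yes
C_4 = C(8,4)/(4+1) = 70/5 = 14, which equals 14.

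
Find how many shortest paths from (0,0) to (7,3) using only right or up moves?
120
Choose 7 rights from 10 moves: C(10,7) = 120.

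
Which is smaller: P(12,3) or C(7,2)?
C(7,2)

P(12,3)=1,320, C(7,2)=21.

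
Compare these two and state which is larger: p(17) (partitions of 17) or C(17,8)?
C(17,8)

Pentagonal recurrence p(n) = p(n−1) + p(n−2) − p(n−5) − p(n−7) + …: p(17) = p(16) + p(15) − p(12) − p(10) + p(5) + p(2) = 231 + 176 − 77 − 42 + 7 + 2 = 297; C(17,8) = 24,310.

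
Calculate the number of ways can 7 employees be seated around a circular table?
720

Explanation: Circular arrangements: (7-1)! = 720.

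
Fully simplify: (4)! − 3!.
18

Working:
(4)! − 3! = (4)·3! − 3! = (4−1)·3! = 3·3! = 18.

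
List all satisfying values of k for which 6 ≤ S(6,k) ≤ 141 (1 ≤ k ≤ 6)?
2, 3, 4, 5
S(6,1)=1; S(6,2)=31; S(6,3)=90; S(6,4)=65; S(6,5)=15; S(6,6)=1. So valid k = 2, 3, 4, 5.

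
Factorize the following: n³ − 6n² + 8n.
n³ − 6n² + 8n = n(n² − 6n + 8) = n(n − 2)(n − 4).
Final answer: n(n − 2)(n − 4)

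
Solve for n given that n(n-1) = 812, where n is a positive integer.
n² − n − 812 = 0, so n = (1 ± √(1 + 4·812))/2 = (1 ± √3,249)/2 = (1 ± 57)/2, i.e. n = 29 or n = -28. Taking the positive root, n = 29 (check: 29×28 = 812).

Answer: 29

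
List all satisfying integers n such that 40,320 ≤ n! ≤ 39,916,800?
n! is strictly increasing; 8! = 40,320 and 11! = 39,916,800, so valid n = 8, 9, 10, 11.
Final answer: 8, 9, 10, 11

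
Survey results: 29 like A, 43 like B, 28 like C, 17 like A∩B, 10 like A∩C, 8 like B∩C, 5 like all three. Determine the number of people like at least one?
70

|A∪B∪C| = 29+43+28-17-10-8+5 = 70.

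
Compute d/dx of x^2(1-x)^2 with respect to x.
2x^1(1-x)^2 - 2x^2(1-x)^1

Solution: Product rule: 2x^{1}(1-x)^{2} + x^2·(-2)(1-x)^{1}.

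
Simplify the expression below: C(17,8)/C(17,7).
5/4

Reasoning: C(n,k+1)/C(n,k) = (n−k)/(k+1). Here (17−7)/(7+1) = 10/8 = 5/4.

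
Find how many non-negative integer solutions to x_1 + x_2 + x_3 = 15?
136

Explanation: C(15+3-1, 3-1) = 136.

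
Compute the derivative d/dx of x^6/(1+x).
Quotient rule: [6x^{5}(1+x) - x^6]/(1+x)².

Answer: (6x^5(1+x) - x^6)/(1+x)²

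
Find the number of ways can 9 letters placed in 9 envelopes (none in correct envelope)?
Using D(n) = (n-1)[D(n-1) + D(n-2)]:
D(9) = (9-1) × [D(8) + D(7)]
      = 8 × [14833 + 1854]
      = 8 × 16687
      = 133,496
Final answer: 133,496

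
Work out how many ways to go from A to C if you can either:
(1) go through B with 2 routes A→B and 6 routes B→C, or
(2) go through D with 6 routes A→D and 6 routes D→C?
48

Working:
Route via B: 2×6=12. Route via D: 6×6=36. Total: 48.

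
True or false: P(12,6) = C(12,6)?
False

Explanation: P(12,6) = 665,280 and C(12,6) = 924; P(n,r) = r! × C(n,r) so P > C whenever r ≥ 2.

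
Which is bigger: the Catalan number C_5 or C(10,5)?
C(10,5)

Reasoning: C_5 = C(10,5)/(5+1) = 252/6 = 42; C(10,5) = 252.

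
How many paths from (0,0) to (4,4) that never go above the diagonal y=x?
14

Solution: Counted by the Catalan number C_4: C_4 = C(8,4)/(4+1) = 70/5 = 14.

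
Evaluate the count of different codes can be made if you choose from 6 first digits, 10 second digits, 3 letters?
180

Reasoning: By the multiplication principle: 6 × 10 × 3 = 180.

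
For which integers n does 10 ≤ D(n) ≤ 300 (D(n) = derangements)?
5, 6
Using D(n) = (n−1)[D(n−1) + D(n−2)] with D(1)=0, D(2)=1: D(4)=9; D(5)=44; D(6)=265; D(7)=1,854. So valid n = 5, 6.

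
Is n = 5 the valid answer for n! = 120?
Yes

Solution: 5! = 5·4! = 5·24 = 120, which equals 120.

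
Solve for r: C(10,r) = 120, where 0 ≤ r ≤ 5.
3

C(10,r) is increasing for 0 ≤ r ≤ 5. Stepping up (C(10,r+1) = C(10,r)·(10−r)/(r+1)): C(10,1) = 10, C(10,2) = 45, C(10,3) = 120 ✓. So r = 3.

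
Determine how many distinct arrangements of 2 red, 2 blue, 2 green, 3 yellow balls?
7,560

Reasoning: Multinomial: 9!/(2! × 2! × 2! × 3!) = 7,560.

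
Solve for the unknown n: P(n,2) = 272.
17

Working:
P(n,2) = n(n−1) is increasing in n; n(n−1) ≈ (n−0.5)^2 = 272 gives n ≈ 17.0. Check: P(15,2) = 210, P(16,2) = 240, P(17,2) = 272 ✓. So n = 17.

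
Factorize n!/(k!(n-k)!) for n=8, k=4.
C(8,4) = 70

This is the binomial coefficient C(8,4) = 70.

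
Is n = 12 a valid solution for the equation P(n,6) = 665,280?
P(12,6) = 12·11·10·9·8·7 = 665,280, which equals 665,280.

Answer: Yes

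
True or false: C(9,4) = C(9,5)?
True

Solution: C(9,4) = C(9,9-4) by the symmetry property; both equal 126.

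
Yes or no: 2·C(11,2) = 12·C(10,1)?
No
Absorption identity k·C(n,k) = n·C(n-1,k-1). LHS = 2·55 = 110; RHS = 12·10 = 120.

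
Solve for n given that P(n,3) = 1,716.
13

Explanation: P(n,3) = n(n−1)(n−2) is increasing in n; n(n−1)(n−2) ≈ (n−1)^3 = 1,716 gives n ≈ 13.0. Check: P(11,3) = 990, P(12,3) = 1,320, P(13,3) = 1,716 ✓. So n = 13.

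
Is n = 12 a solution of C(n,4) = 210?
No

Working:
C(12,4) = 12·11·10·9/4! = 11,880/24 = 495, which does not equal 210.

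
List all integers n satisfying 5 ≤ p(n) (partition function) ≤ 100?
4, 5, 6, 7, 8, 9, 10, 11, 12

Solution: Tabulating p(n) via p(n) = p(n−1) + p(n−2) − p(n−5) − p(n−7) + …: p(3)=3; p(4)=5; p(5)=7; p(6)=11; p(7)=15; p(8)=22; p(9)=30; p(10)=42; p(11)=56; p(12)=77; p(13)=101. So valid n = 4, 5, 6, 7, 8, 9, 10, 11, 12.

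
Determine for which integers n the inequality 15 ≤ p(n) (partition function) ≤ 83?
Tabulating p(n) via p(n) = p(n−1) + p(n−2) − p(n−5) − p(n−7) + …: p(6)=11; p(7)=15; p(8)=22; p(9)=30; p(10)=42; p(11)=56; p(12)=77; p(13)=101. So valid n = 7, 8, 9, 10, 11, 12.
Final answer: 7, 8, 9, 10, 11, 12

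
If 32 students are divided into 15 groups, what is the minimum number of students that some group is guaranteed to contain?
3

Pigeonhole: ⌈32/15⌉ = 3.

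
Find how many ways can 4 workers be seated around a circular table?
Circular arrangements: (4-1)! = 6.
Final answer: 6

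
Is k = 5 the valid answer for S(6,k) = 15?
Yes

Explanation: S(6,5) = 5·S(5,5) + S(5,4) = 5·1 + 10 = 15, which equals 15.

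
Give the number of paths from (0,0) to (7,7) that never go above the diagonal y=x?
429
Counted by the Catalan number C_7: C_7 = C(14,7)/(7+1) = 3,432/8 = 429.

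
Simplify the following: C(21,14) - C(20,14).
77,520

C(21,14) - C(20,14) = C(20,13) = 77,520.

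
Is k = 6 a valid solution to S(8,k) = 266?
Yes
S(8,6) = 6·S(7,6) + S(7,5) = 6·21 + 140 = 266, which equals 266.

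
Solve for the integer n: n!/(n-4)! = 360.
n!/(n-4)! = n×(n-1)×(n-2)×(n-3), a product of 4 consecutive integers ≈ (n−1.5)^4. 360^(1/4) + 1.5 ≈ 5.9; check n = 6: 6×5×4×3 = 360 ✓. So n = 6.

Answer: 6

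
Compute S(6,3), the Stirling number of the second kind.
90

Working:
Using the Stirling recurrence: S(n,k) = k·S(n-1,k) + S(n-1,k-1)
S(6,3) = 3·S(5,3) + S(5,2)
         = 3·25 + 15
         = 75 + 15
         = 90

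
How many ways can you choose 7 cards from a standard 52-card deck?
133,784,560

Solution: C(52,7) = 133,784,560.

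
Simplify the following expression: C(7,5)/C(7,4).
3/5

Reasoning: C(n,k+1)/C(n,k) = (n−k)/(k+1). Here (7−4)/(4+1) = 3/5 = 3/5.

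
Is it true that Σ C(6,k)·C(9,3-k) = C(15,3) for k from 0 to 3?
True

Reasoning: Vandermonde's identity gives C(15,3) = 455; RHS C(15,3) = 455.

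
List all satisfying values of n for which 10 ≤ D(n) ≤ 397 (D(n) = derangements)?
5, 6
Using D(n) = (n−1)[D(n−1) + D(n−2)] with D(1)=0, D(2)=1: D(4)=9; D(5)=44; D(6)=265; D(7)=1,854. So valid n = 5, 6.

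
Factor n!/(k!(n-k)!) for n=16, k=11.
This is the binomial coefficient C(16,11) = 4,368.

Answer: C(16,11) = 4,368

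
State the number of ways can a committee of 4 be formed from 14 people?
1,001

Reasoning: C(14,4) = 14! / (4! × (14-4)!)
         = 14! / (4! × 10!)
         = 1,001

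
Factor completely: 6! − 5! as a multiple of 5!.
5 × 5! = 600

6! − 5! = 6·5! − 5! = (6 − 1)·5! = 5 × 5! = 600.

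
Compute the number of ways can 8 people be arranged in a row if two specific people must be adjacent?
10,080
Treat pair as unit: (8-1)! arrangements × 2 internal orders = 10,080.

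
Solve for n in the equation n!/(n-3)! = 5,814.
n!/(n-3)! = n×(n-1)×(n-2), a product of 3 consecutive integers ≈ (n−1)^3. 5,814^(1/3) + 1 ≈ 19.0; check n = 19: 19×18×17 = 5,814 ✓. So n = 19.
Final answer: 19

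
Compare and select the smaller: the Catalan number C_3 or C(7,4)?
C_3

C_3 = C(6,3)/(3+1) = 20/4 = 5; C(7,4) = 35.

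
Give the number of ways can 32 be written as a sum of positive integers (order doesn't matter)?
Pentagonal recurrence p(n) = p(n−1) + p(n−2) − p(n−5) − p(n−7) + …: p(32) = p(31) + p(30) − p(27) − p(25) + p(20) + p(17) − p(10) − p(6) = 6,842 + 5,604 − 3,010 − 1,958 + 627 + 297 − 42 − 11 = 8,349.

Answer: 8,349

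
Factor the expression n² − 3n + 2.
(n − 1)(n − 2)

Seek roots whose sum is 3 and product is 2: (1, 2). So n² − 3n + 2 = (n − 1)(n − 2).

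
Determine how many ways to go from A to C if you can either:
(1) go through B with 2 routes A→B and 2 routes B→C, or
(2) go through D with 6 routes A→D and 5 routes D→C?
Route via B: 2×2=4. Route via D: 6×5=30. Total: 34.

Answer: 34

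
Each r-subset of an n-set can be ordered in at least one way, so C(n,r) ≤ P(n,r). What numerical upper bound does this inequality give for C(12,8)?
19,958,400

P(12,8) = 12·11·10·9·8·7·6·5 = 19,958,400, so C(12,8) ≤ 19,958,400. (The bound is loose by a factor of 8! = 40,320: C(12,8) = 19,958,400/40,320 = 495.)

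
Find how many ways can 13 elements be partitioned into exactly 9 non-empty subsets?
359,502

Explanation: This equals S(13,9), the Stirling number of the 2nd kind.
Using the Stirling recurrence: S(n,k) = k·S(n-1,k) + S(n-1,k-1)
S(13,9) = 9·S(12,9) + S(12,8)
         = 9·22275 + 159027
         = 200475 + 159027
         = 359,502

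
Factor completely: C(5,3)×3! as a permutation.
P(5,3)

Solution: C(5,3)×3! = [5!/(3!(2)!)]×3! = 5!/(2)! = P(5,3) = 60.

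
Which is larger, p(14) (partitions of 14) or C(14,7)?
C(14,7)

Pentagonal recurrence p(n) = p(n−1) + p(n−2) − p(n−5) − p(n−7) + …: p(14) = p(13) + p(12) − p(9) − p(7) + p(2) = 101 + 77 − 30 − 15 + 2 = 135; C(14,7) = 3,432.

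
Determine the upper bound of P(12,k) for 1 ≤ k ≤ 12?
479,001,600

Solution: P(12,k) increases in k, so maximum at k = 12: 12! = 479,001,600.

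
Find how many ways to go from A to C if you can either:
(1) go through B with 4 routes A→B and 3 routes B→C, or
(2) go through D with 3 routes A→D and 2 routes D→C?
Route via B: 4×3=12. Route via D: 3×2=6. Total: 18.

Answer: 18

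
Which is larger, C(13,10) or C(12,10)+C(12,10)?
C(13,10)

Working:
C(13,10)=286; C(12,10)+C(12,10)=66+66=132.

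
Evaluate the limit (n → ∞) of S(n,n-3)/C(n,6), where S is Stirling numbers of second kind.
The leading term of S(n,n-3) as a polynomial in n is (5)!!·C(n,6), so the ratio → (5)!! = 15.
Final answer: 15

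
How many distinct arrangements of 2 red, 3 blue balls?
10

Explanation: Multinomial: 5!/(2! × 3!) = 10.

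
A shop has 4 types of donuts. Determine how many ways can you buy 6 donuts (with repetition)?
84

Reasoning: Stars and bars: C(6+4-1, 6) = C(9, 6) = 84.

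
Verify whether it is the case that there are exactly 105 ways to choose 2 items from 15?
True

Reasoning: C(15,2) = 105.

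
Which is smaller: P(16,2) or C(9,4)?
C(9,4)

Working:
P(16,2)=240, C(9,4)=126.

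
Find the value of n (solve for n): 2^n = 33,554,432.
25

33,554,432 = 1,024 × 1,024 × 32 = 2^10 × 2^10 × 2^5 = 2^25, so n = 25.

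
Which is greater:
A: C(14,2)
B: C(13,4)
B

Reasoning: A=C(14,2)=91, B=C(13,4)=715.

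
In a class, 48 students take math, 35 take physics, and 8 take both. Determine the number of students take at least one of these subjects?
75

Solution: |A∪B| = |A|+|B|-|A∩B| = 48+35-8 = 75.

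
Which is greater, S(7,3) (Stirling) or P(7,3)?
S(7,3)

S(7,3) = 3·S(6,3) + S(6,2) = 3·90 + 31 = 301; P(7,3) = 210.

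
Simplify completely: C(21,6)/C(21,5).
8/3

Explanation: C(n,k+1)/C(n,k) = (n−k)/(k+1). Here (21−5)/(5+1) = 16/6 = 8/3.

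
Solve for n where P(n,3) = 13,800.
P(n,3) = n(n−1)(n−2) is increasing in n; n(n−1)(n−2) ≈ (n−1)^3 = 13,800 gives n ≈ 25.0. Check: P(23,3) = 10,626, P(24,3) = 12,144, P(25,3) = 13,800 ✓. So n = 25.
Final answer: 25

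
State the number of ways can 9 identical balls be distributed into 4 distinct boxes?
220

Reasoning: C(9+4-1, 4-1) = C(12, 3) = 220.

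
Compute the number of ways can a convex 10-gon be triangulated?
1,430

Solution: Using the Catalan number formula: C_n = C(2n, n) / (n+1)
C_8 = C(16, 8) / (8+1)
     = 12870 / 9
     = 1,430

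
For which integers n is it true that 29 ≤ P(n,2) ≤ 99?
P(5,2)=20; P(6,2)=30; P(7,2)=42; P(8,2)=56; P(9,2)=72; P(10,2)=90; P(11,2)=110. So valid n = 6, 7, 8, 9, 10.
Final answer: 6, 7, 8, 9, 10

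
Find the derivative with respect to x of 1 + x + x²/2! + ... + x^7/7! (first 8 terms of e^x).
1 + x + x²/2! + ... + x^6/6!

Working:
Differentiating term by term gives the first 7 terms of e^x.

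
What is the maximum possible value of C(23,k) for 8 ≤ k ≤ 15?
1,352,078

C(23,k) is maximised at the centre of the row: C(23,11) = 1,352,078.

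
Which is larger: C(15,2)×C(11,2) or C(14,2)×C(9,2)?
C(15,2)×C(11,2)

Working:
C(15,2)×C(11,2)=5,775, C(14,2)×C(9,2)=3,276.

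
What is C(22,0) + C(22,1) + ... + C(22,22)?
4,194,304

Working:
Sum of binomial coefficients = 2^22 = 4,194,304.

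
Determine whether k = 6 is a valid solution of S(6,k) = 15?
No

Explanation: S(6,6) = 6·S(5,6) + S(5,5) = 6·0 + 1 = 1, which does not equal 15.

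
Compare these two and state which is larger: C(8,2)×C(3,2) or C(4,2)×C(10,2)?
C(8,2)×C(3,2)=84, C(4,2)×C(10,2)=270.

Answer: C(4,2)×C(10,2)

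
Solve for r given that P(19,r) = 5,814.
3

Solution: P(19,r) = 19·18·…·(19−r+1), a product of r factors. Multiplying down from 19: 19 = 19; 19·18 = 342; 19·18·17 = 5,814 ✓ (3 factors). So r = 3.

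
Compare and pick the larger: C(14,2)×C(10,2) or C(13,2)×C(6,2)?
C(14,2)×C(10,2)=4,095, C(13,2)×C(6,2)=1,170.

Answer: C(14,2)×C(10,2)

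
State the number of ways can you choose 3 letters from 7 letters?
35

Explanation: C(7,3) = 7! / (3! × (7-3)!)
         = 7! / (3! × 4!)
         = 35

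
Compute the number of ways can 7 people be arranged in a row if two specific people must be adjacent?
1,440

Reasoning: Treat pair as unit: (7-1)! arrangements × 2 internal orders = 1,440.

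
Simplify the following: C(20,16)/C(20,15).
C(n,k+1)/C(n,k) = (n−k)/(k+1). Here (20−15)/(15+1) = 5/16 = 5/16.

Answer: 5/16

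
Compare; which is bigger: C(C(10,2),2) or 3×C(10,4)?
C(C(10,2),2)
C(C(10,2),2)=990, 3×C(10,4)=630.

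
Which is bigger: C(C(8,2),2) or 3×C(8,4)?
C(C(8,2),2)

Working:
C(C(8,2),2)=378, 3×C(8,4)=210.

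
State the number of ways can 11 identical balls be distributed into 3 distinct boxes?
78
C(11+3-1, 3-1) = C(13, 2) = 78.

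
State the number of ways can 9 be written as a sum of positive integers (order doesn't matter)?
30

Solution: Pentagonal recurrence p(n) = p(n−1) + p(n−2) − p(n−5) − p(n−7) + …: p(9) = p(8) + p(7) − p(4) − p(2) = 22 + 15 − 5 − 2 = 30.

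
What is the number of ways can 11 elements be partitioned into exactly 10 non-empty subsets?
55

Solution: This equals S(11,10), the Stirling number of the 2nd kind.
Using the Stirling recurrence: S(n,k) = k·S(n-1,k) + S(n-1,k-1)
S(11,10) = 10·S(10,10) + S(10,9)
         = 10·1 + 45
         = 10 + 45
         = 55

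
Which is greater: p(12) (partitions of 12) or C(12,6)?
C(12,6)

Reasoning: Pentagonal recurrence p(n) = p(n−1) + p(n−2) − p(n−5) − p(n−7) + …: p(12) = p(11) + p(10) − p(7) − p(5) + p(0) = 56 + 42 − 15 − 7 + 1 = 77; C(12,6) = 924.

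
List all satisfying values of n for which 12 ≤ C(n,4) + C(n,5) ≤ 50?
6

Reasoning: C(5,4)+C(5,5)=6; C(6,4)+C(6,5)=21; C(7,4)+C(7,5)=56. So valid n = 6.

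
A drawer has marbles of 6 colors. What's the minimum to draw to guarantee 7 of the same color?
37

Reasoning: Worst case: 6 of each = 36. One more: 37.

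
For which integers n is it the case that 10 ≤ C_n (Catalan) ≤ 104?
4, 5

Working:
C_3=5; C_4=14; C_5=42; C_6=132. So valid n = 4, 5.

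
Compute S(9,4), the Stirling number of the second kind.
7,770

Working:
Using the Stirling recurrence: S(n,k) = k·S(n-1,k) + S(n-1,k-1)
S(9,4) = 4·S(8,4) + S(8,3)
         = 4·1701 + 966
         = 6804 + 966
         = 7,770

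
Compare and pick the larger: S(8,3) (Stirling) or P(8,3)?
S(8,3)

Working:
S(8,3) = 3·S(7,3) + S(7,2) = 3·301 + 63 = 966; P(8,3) = 336.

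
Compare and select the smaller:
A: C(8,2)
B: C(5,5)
A=C(8,2)=28, B=C(5,5)=1.
Final answer: B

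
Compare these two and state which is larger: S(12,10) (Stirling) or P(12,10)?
P(12,10)

Explanation: S(12,10) = 10·S(11,10) + S(11,9) = 10·55 + 1,155 = 1,705; P(12,10) = 239,500,800.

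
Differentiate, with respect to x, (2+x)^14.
14(2+x)^13

Reasoning: Using the power rule: d/dx (2+x)^14 = 14(2+x)^{13}.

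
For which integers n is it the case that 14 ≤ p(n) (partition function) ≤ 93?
7, 8, 9, 10, 11, 12

Tabulating p(n) via p(n) = p(n−1) + p(n−2) − p(n−5) − p(n−7) + …: p(6)=11; p(7)=15; p(8)=22; p(9)=30; p(10)=42; p(11)=56; p(12)=77; p(13)=101. So valid n = 7, 8, 9, 10, 11, 12.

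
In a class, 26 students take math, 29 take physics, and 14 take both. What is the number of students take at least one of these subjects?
|A∪B| = |A|+|B|-|A∩B| = 26+29-14 = 41.

Answer: 41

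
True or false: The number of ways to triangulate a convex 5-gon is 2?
False

Working:
Triangulations of a convex 5-gon are counted by the Catalan number C_3: C_3 = C(6,3)/(3+1) = 20/4 = 5.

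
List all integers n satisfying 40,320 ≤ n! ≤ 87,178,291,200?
8, 9, 10, 11, 12, 13, 14
n! is strictly increasing; 8! = 40,320 and 14! = 87,178,291,200, so valid n = 8, 9, 10, 11, 12, 13, 14.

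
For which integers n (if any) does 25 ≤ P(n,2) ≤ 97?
6, 7, 8, 9, 10
P(5,2)=20; P(6,2)=30; P(7,2)=42; P(8,2)=56; P(9,2)=72; P(10,2)=90; P(11,2)=110. So valid n = 6, 7, 8, 9, 10.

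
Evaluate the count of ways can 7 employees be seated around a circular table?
720

Reasoning: Circular arrangements: (7-1)! = 720.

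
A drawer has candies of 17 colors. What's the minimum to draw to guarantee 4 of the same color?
Worst case: 3 of each = 51. One more: 52.
Final answer: 52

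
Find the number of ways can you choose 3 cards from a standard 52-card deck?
C(52,3) = 22,100.
Final answer: 22,100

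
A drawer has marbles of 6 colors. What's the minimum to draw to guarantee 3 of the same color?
13

Worst case: 2 of each = 12. One more: 13.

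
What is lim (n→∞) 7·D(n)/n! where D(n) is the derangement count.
7/e

Reasoning: D(n)/n! → 1/e, so 7·D(n)/n! → 7/e.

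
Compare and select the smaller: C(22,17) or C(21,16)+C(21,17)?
Equal

Solution: By Pascal's identity: C(22,17) = C(21,16)+C(21,17) = 26,334. Equal.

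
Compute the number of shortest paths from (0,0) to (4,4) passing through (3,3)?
To (3,3): C(6,3)=20. From there: C(2,1)=2. Total: 40.
Final answer: 40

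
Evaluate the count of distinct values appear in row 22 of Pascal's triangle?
12
Row 22 has entries C(22,0)..C(22,22); by symmetry C(22,k)=C(22,22-k), giving 12 distinct values.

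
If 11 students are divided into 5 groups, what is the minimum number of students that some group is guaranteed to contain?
3
Pigeonhole: ⌈11/5⌉ = 3.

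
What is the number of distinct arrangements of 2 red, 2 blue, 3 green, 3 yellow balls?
25,200
Multinomial: 10!/(2! × 2! × 3! × 3!) = 25,200.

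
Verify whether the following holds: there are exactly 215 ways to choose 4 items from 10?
False
C(10,4) = 210 ≠ 215.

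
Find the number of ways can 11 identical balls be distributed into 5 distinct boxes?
1,365

Reasoning: C(11+5-1, 5-1) = C(15, 4) = 1,365.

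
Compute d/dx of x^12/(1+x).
(12x^11(1+x) - x^12)/(1+x)²

Quotient rule: [12x^{11}(1+x) - x^12]/(1+x)².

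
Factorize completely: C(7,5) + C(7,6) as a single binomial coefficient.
C(8,6)
By Pascal's identity: C(7,5) + C(7,6) = C(8,6) = 28.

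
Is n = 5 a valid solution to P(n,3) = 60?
Yes
P(5,3) = 5·4·3 = 60, which equals 60.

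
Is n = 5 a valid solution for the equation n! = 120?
Yes

Explanation: 5! = 5·4! = 5·24 = 120, which equals 120.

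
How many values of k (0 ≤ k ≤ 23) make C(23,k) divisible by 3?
6
Checking C(23,k) mod 3 for k = 0..23: divisible at k = 6, 7, 8, 15, 16, 17. That's 6 values.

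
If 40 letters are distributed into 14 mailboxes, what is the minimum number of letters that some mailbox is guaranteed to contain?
Pigeonhole: ⌈40/14⌉ = 3.
Final answer: 3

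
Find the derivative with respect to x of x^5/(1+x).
(5x^4(1+x) - x^5)/(1+x)²

Solution: Quotient rule: [5x^{4}(1+x) - x^5]/(1+x)².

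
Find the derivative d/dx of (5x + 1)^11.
55(5x + 1)^10

Reasoning: Chain rule: 11(5x+1)^{10} × 5 = 55(5x+1)^{10}.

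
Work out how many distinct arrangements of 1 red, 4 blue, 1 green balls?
30

Explanation: Multinomial: 6!/(1! × 4! × 1!) = 30.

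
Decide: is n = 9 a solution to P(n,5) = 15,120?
P(9,5) = 9·8·7·6·5 = 15,120, which equals 15,120.
Final answer: Yes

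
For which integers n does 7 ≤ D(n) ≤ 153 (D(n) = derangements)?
4, 5
Using D(n) = (n−1)[D(n−1) + D(n−2)] with D(1)=0, D(2)=1: D(3)=2; D(4)=9; D(5)=44; D(6)=265. So valid n = 4, 5.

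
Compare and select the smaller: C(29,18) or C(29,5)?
C(29,5)

Working:
C(29,18)=34,597,290, C(29,5)=118,755.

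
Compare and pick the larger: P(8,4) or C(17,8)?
C(17,8)

Explanation: P(8,4)=1,680, C(17,8)=24,310.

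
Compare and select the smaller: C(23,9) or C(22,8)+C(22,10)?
C(23,9)

Reasoning: C(23,9)=817,190; C(22,8)+C(22,10)=319,770+646,646=966,416.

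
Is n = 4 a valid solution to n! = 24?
Yes

Explanation: 4! = 4·3! = 4·6 = 24, which equals 24.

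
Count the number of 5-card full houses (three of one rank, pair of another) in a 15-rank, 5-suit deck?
21,000
Triple rank: 15. Triple suits: C(5,3)=10. Pair rank: 14. Pair suits: C(5,2)=10. Total: 21,000.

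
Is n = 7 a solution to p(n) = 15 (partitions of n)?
Yes
Pentagonal recurrence p(n) = p(n−1) + p(n−2) − p(n−5) − p(n−7) + …: p(7) = p(6) + p(5) − p(2) − p(0) = 11 + 7 − 2 − 1 = 15, which equals 15.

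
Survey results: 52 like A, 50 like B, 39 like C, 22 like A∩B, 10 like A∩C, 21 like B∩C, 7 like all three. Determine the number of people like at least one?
|A∪B∪C| = 52+50+39-22-10-21+7 = 95.
Final answer: 95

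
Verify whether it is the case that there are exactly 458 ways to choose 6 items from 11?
False

Explanation: C(11,6) = 462 ≠ 458.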